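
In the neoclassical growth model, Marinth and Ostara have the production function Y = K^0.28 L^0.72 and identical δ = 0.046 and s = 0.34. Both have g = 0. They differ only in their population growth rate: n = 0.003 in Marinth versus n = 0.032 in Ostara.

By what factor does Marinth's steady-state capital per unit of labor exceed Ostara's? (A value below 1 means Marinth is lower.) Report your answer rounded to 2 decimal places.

Steady-state k* = [s/(n + δ)]^(1/(1−α)), so the ratio is [ (s_M/(n + δ)_M) / (s_O/(n + δ)_O) ]^1.3889.
s_M/(n + δ)_M = 0.34/0.049 = 6.9388; s_O/(n + δ)_O = 0.34/0.078 = 4.3590.
Ratio = (6.9388/4.3590)^1.3889 = 1.5918^1.3889 ≈ 1.9072

k*_M / k*_O ≈ 1.91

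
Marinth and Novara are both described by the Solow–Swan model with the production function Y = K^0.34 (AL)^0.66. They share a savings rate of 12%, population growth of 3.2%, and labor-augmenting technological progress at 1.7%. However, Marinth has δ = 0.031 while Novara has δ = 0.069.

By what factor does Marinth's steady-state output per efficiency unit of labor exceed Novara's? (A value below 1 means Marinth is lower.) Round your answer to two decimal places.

ratio ≈ 1.22

Steady-state y* = [s/(n + g + δ)]^(α/(1−α)), so the ratio is [ (s_M/(n + g + δ)_M) / (s_N/(n + g + δ)_N) ]^0.5152.
s_M/(n + g + δ)_M = 0.12/0.080 = 1.5000; s_N/(n + g + δ)_N = 0.12/0.118 = 1.0169.
Ratio = (1.5000/1.0169)^0.5152 = 1.4751^0.5152 ≈ 1.2217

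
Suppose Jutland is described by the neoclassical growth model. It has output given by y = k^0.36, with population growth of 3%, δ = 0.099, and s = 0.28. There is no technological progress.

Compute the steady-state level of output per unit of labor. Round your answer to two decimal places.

In steady state, investment equals break-even investment: s·k^α = (n + δ)·k.
Rearranging, k^(1−α) = s / (n + δ).
k^0.64 = 0.28 / (0.030 + 0.099) = 0.28 / 0.129 = 2.1705
k* = 2.1705^(1/0.64) ≈ 3.3564
y* = (k*)^α = 3.3564^0.36 ≈ 1.5464

y* ≈ 1.55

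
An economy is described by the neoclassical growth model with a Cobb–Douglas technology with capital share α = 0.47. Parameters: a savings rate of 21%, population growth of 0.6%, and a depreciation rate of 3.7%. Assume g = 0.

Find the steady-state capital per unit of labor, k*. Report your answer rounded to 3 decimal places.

At the steady state, Δk = 0, so s·k^α = (n + δ)·k.
Dividing both sides by k: k^(1−α) = s / (n + δ).
k^0.53 = 0.21 / (0.006 + 0.037) = 0.21 / 0.043 = 4.8837
k* = 4.8837^(1/0.53) ≈ 19.9309

k* = 19.931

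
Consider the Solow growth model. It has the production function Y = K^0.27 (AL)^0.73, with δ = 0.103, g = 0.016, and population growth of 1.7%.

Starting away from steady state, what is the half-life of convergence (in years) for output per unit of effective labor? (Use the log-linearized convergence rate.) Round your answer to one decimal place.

about 7.0 years

Near the steady state the convergence rate is λ = (1 − α)(n + g + δ).
λ = (1 − 0.27) × 0.136 = 0.73 × 0.136 = 0.09928
Half-life = ln 2 / λ = 0.6931 / 0.09928 ≈ 6.98 years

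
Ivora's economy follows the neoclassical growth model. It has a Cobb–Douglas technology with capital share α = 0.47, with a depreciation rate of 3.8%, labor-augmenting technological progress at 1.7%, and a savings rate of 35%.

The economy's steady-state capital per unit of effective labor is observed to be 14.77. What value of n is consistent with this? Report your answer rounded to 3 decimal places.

n ≈ 0.029

Steady state requires s·f(k) = (n + g + δ)·k, i.e. s·k^α = (n + g + δ)·k.
So s / (n + g + δ) = (k*)^(1−α) = 14.77^0.53 = 4.1665.
Therefore n + g + δ = s / 4.1665 = 0.35 / 4.1665 = 0.0840, so n = 0.0840 − 0.055 = 0.0290.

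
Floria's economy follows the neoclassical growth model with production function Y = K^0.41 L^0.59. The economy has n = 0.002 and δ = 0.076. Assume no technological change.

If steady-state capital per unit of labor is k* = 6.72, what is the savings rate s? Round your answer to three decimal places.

s ≈ 0.240

At the steady state, Δk = 0, so s·k^α = (n + δ)·k.
So s / (n + δ) = (k*)^(1−α) = 6.72^0.59 = 3.0771.
Therefore s = 3.0771 × (n + δ) = 3.0771 × 0.078 = 0.2400.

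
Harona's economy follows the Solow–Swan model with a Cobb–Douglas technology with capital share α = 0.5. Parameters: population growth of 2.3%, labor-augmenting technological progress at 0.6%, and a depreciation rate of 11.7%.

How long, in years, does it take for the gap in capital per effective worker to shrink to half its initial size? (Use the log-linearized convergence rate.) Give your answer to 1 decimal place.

Near the steady state the convergence rate is λ = (1 − α)(n + g + δ).
λ = (1 − 0.5) × 0.146 = 0.5 × 0.146 = 0.0730
Half-life = ln 2 / λ = 0.6931 / 0.0730 ≈ 9.49 years

half-life ≈ 9.5 years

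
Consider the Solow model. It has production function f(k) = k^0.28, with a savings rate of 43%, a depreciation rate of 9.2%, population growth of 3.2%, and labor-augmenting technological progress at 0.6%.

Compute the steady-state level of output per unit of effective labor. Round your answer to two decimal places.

In steady state, investment equals break-even investment: s·k^α = (n + g + δ)·k.
Dividing both sides by k: k^(1−α) = s / (n + g + δ).
k^0.72 = 0.43 / (0.032 + 0.006 + 0.092) = 0.43 / 0.130 = 3.3077
k* = 3.3077^(1/0.72) ≈ 5.2670
y* = (k*)^α = 5.2670^0.28 ≈ 1.5923

y* = 1.59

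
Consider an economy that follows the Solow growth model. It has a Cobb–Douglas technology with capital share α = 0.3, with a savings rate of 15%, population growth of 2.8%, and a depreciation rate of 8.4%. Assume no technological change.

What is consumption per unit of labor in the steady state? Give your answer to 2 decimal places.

Steady state requires s·f(k) = (n + δ)·k, i.e. s·k^α = (n + δ)·k.
Rearranging, k^(1−α) = s / (n + δ).
k^0.7 = 0.15 / (0.028 + 0.084) = 0.15 / 0.112 = 1.3393
k* = 1.3393^(1/0.7) ≈ 1.5179
y* = (k*)^α = 1.5179^0.3 ≈ 1.1334
c* = (1 − s)·y* = (1 − 0.15) × 1.1334 ≈ 0.9634

c* ≈ 0.96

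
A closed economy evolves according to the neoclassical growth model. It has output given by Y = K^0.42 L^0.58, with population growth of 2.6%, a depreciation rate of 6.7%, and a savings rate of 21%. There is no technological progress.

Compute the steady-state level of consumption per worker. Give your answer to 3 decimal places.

In steady state, investment equals break-even investment: s·k^α = (n + δ)·k.
Rearranging, k^(1−α) = s / (n + δ).
k^0.58 = 0.21 / (0.026 + 0.067) = 0.21 / 0.093 = 2.2581
k* = 2.2581^(1/0.58) ≈ 4.0729
y* = (k*)^α = 4.0729^0.42 ≈ 1.8037
c* = (1 − s)·y* = (1 − 0.21) × 1.8037 ≈ 1.4249

c* = 1.425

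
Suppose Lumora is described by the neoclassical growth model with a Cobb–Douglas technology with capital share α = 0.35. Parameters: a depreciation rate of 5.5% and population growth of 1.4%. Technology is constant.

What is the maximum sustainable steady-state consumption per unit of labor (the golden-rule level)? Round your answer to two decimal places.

c_gold ≈ 1.56

At the golden rule, f'(k) = n + δ, so α·k^(α−1) = n + δ and k_gold = (α/(n + δ))^(1/(1−α)).
k_gold = (0.35/0.069)^(1/0.65) = 5.0725^1.5385 ≈ 12.1614
c_gold = f(k_gold) − (n + δ)·k_gold = 2.3974 − 0.069×12.1614 ≈ 1.5583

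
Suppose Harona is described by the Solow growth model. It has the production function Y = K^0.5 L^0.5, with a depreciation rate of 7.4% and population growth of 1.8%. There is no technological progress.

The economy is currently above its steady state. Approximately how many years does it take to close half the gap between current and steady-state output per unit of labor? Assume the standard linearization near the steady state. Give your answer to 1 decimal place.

Near the steady state the convergence rate is λ = (1 − α)(n + δ).
λ = (1 − 0.5) × 0.092 = 0.5 × 0.092 = 0.0460
Half-life = ln 2 / λ = 0.6931 / 0.0460 ≈ 15.07 years

about 15.1 years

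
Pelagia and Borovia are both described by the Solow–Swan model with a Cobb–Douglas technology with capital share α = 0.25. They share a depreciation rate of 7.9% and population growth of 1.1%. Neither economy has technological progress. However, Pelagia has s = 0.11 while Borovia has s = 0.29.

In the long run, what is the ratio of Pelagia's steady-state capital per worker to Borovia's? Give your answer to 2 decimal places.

ratio ≈ 0.27

Steady-state k* = [s/(n + δ)]^(1/(1−α)), so the ratio is [ (s_P/(n + δ)_P) / (s_B/(n + δ)_B) ]^1.3333.
s_P/(n + δ)_P = 0.11/0.090 = 1.2222; s_B/(n + δ)_B = 0.29/0.090 = 3.2222.
Ratio = (1.2222/3.2222)^1.3333 = 0.3793^1.3333 ≈ 0.2746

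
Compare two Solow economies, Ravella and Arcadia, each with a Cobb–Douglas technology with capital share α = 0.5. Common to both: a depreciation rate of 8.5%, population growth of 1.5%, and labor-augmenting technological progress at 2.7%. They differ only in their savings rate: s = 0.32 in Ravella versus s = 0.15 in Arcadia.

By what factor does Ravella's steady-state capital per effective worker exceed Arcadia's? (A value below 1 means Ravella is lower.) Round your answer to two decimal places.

ratio ≈ 4.55

Steady-state k* = [s/(n + g + δ)]^(1/(1−α)), so the ratio is [ (s_R/(n + g + δ)_R) / (s_A/(n + g + δ)_A) ]^2.
s_R/(n + g + δ)_R = 0.32/0.127 = 2.5197; s_A/(n + g + δ)_A = 0.15/0.127 = 1.1811.
Ratio = (2.5197/1.1811)^2 = 2.1334^2 ≈ 4.5514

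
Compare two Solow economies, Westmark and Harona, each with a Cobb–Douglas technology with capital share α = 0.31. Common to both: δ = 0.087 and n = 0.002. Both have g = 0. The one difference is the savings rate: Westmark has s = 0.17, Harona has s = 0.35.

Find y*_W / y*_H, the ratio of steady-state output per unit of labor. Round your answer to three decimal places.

Steady-state y* = [s/(n + δ)]^(α/(1−α)), so the ratio is [ (s_W/(n + δ)_W) / (s_H/(n + δ)_H) ]^0.4493.
s_W/(n + δ)_W = 0.17/0.089 = 1.9101; s_H/(n + δ)_H = 0.35/0.089 = 3.9326.
Ratio = (1.9101/3.9326)^0.4493 = 0.4857^0.4493 ≈ 0.7229

y*_W / y*_H ≈ 0.723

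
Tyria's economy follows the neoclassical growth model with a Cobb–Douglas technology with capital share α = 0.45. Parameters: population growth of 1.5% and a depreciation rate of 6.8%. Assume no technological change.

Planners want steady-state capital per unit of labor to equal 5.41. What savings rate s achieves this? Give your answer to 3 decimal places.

s ≈ 0.210

Steady state requires s·f(k) = (n + δ)·k, i.e. s·k^α = (n + δ)·k.
So s / (n + δ) = (k*)^(1−α) = 5.41^0.55 = 2.5308.
Therefore s = 2.5308 × (n + δ) = 2.5308 × 0.083 = 0.2101.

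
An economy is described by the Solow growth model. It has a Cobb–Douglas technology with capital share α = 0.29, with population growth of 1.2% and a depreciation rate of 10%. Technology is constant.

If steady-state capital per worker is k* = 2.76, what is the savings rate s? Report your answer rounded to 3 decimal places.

At the steady state, Δk = 0, so s·k^α = (n + δ)·k.
So s / (n + δ) = (k*)^(1−α) = 2.76^0.71 = 2.0561.
Therefore s = 2.0561 × (n + δ) = 2.0561 × 0.112 = 0.2303.

s ≈ 0.230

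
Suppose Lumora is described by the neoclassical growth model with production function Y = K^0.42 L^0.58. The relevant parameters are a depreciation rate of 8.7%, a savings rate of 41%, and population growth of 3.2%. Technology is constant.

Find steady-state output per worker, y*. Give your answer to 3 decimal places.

y* ≈ 2.449

In steady state, investment equals break-even investment: s·k^α = (n + δ)·k.
Rearranging, k^(1−α) = s / (n + δ).
k^0.58 = 0.41 / (0.032 + 0.087) = 0.41 / 0.119 = 3.4454
k* = 3.4454^(1/0.58) ≈ 8.4387
y* = (k*)^α = 8.4387^0.42 ≈ 2.4493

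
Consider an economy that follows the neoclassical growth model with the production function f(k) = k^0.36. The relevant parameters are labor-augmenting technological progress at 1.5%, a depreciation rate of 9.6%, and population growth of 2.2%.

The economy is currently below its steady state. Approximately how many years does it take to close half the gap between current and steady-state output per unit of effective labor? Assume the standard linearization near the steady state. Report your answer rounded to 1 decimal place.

Near the steady state the convergence rate is λ = (1 − α)(n + g + δ).
λ = (1 − 0.36) × 0.133 = 0.64 × 0.133 = 0.08512
Half-life = ln 2 / λ = 0.6931 / 0.08512 ≈ 8.14 years

about 8.1 years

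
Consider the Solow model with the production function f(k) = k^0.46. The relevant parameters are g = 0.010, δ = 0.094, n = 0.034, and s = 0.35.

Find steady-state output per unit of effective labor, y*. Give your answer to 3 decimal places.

In steady state, investment equals break-even investment: s·k^α = (n + g + δ)·k.
Dividing both sides by k: k^(1−α) = s / (n + g + δ).
k^0.54 = 0.35 / (0.034 + 0.010 + 0.094) = 0.35 / 0.138 = 2.5362
k* = 2.5362^(1/0.54) ≈ 5.6039
y* = (k*)^α = 5.6039^0.46 ≈ 2.2096

y* ≈ 2.210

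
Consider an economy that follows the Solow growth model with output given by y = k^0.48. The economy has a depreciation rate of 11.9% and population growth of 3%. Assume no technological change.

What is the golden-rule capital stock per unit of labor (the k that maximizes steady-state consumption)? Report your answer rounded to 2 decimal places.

k_gold ≈ 9.48

The golden rule sets f'(k) = n + δ, i.e. α·k^(α−1) = n + δ.
So k^(1−α) = α / (n + δ) = 0.48 / 0.149 = 3.2215.
k_gold = 3.2215^(1/0.52) ≈ 9.4849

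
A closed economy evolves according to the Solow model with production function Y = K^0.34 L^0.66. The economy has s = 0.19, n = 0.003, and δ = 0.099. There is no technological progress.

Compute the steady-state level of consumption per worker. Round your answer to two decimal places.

c* = 1.12

At the steady state, Δk = 0, so s·k^α = (n + δ)·k.
Rearranging, k^(1−α) = s / (n + δ).
k^0.66 = 0.19 / (0.003 + 0.099) = 0.19 / 0.102 = 1.8627
k* = 1.8627^(1/0.66) ≈ 2.5663
y* = (k*)^α = 2.5663^0.34 ≈ 1.3777
c* = (1 − s)·y* = (1 − 0.19) × 1.3777 ≈ 1.1159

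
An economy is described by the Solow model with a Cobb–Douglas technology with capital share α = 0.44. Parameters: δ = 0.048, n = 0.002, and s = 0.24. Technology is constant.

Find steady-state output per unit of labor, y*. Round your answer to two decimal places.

In steady state, investment equals break-even investment: s·k^α = (n + δ)·k.
Dividing both sides by k: k^(1−α) = s / (n + δ).
k^0.56 = 0.24 / (0.002 + 0.048) = 0.24 / 0.050 = 4.8000
k* = 4.8000^(1/0.56) ≈ 16.4627
y* = (k*)^α = 16.4627^0.44 ≈ 3.4297

y* = 3.43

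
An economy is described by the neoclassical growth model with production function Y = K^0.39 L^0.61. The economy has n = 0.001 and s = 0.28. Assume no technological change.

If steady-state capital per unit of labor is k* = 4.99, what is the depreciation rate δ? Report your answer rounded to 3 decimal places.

δ ≈ 0.104

In steady state, investment equals break-even investment: s·k^α = (n + δ)·k.
So s / (n + δ) = (k*)^(1−α) = 4.99^0.61 = 2.6659.
Therefore n + δ = s / 2.6659 = 0.28 / 2.6659 = 0.1050, so δ = 0.1050 − 0.001 = 0.1040.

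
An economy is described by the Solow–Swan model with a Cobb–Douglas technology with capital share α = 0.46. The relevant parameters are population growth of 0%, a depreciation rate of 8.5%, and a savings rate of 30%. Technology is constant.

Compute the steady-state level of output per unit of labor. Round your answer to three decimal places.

In steady state, investment equals break-even investment: s·k^α = (n + δ)·k.
Rearranging, k^(1−α) = s / (n + δ).
k^0.54 = 0.30 / (0.000 + 0.085) = 0.30 / 0.085 = 3.5294
k* = 3.5294^(1/0.54) ≈ 10.3338
y* = (k*)^α = 10.3338^0.46 ≈ 2.9279

y* ≈ 2.928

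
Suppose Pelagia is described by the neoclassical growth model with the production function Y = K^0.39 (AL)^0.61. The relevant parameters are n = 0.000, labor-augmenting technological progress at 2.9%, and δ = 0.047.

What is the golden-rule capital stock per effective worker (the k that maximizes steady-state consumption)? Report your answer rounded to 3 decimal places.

The golden rule sets f'(k) = n + g + δ, i.e. α·k^(α−1) = n + g + δ.
So k^(1−α) = α / (n + g + δ) = 0.39 / 0.076 = 5.1316.
k_gold = 5.1316^(1/0.61) ≈ 14.5999

k_gold ≈ 14.600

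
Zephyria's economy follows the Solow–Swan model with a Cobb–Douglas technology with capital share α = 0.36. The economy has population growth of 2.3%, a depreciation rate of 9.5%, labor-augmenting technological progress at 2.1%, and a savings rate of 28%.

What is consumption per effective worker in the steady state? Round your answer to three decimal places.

c* = 1.068

In steady state, investment equals break-even investment: s·k^α = (n + g + δ)·k.
Rearranging, k^(1−α) = s / (n + g + δ).
k^0.64 = 0.28 / (0.023 + 0.021 + 0.095) = 0.28 / 0.139 = 2.0144
k* = 2.0144^(1/0.64) ≈ 2.9869
y* = (k*)^α = 2.9869^0.36 ≈ 1.4828
c* = (1 − s)·y* = (1 − 0.28) × 1.4828 ≈ 1.0676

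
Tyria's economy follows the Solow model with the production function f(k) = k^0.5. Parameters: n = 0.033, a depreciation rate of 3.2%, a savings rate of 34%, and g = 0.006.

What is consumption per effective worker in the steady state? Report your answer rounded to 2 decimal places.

c* = 3.16

In steady state, investment equals break-even investment: s·k^α = (n + g + δ)·k.
Rearranging, k^(1−α) = s / (n + g + δ).
k^0.5 = 0.34 / (0.033 + 0.006 + 0.032) = 0.34 / 0.071 = 4.7887
k* = 4.7887^(1/0.5) ≈ 22.9316
y* = (k*)^α = 22.9316^0.5 ≈ 4.7887
c* = (1 − s)·y* = (1 − 0.34) × 4.7887 ≈ 3.1605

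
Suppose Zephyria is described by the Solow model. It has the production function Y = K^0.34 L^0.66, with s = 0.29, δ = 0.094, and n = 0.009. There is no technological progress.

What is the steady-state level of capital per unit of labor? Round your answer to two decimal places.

In steady state, investment equals break-even investment: s·k^α = (n + δ)·k.
Rearranging, k^(1−α) = s / (n + δ).
k^0.66 = 0.29 / (0.009 + 0.094) = 0.29 / 0.103 = 2.8155
k* = 2.8155^(1/0.66) ≈ 4.7989

k* = 4.80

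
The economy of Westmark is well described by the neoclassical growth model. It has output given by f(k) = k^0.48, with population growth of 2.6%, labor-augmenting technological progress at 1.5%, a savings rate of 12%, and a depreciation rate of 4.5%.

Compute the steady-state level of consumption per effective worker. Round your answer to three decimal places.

In steady state, investment equals break-even investment: s·k^α = (n + g + δ)·k.
Dividing both sides by k: k^(1−α) = s / (n + g + δ).
k^0.52 = 0.12 / (0.026 + 0.015 + 0.045) = 0.12 / 0.086 = 1.3953
k* = 1.3953^(1/0.52) ≈ 1.8976
y* = (k*)^α = 1.8976^0.48 ≈ 1.3600
c* = (1 − s)·y* = (1 − 0.12) × 1.3600 ≈ 1.1968

c* = 1.197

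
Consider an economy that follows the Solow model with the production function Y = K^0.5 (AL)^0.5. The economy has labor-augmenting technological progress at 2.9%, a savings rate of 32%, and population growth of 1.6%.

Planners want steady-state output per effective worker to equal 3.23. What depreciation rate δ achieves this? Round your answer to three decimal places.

Steady state requires s·f(k) = (n + g + δ)·k, i.e. s·k^α = (n + g + δ)·k.
Since y* = [s/(n + g + δ)]^(α/(1−α)), we have s/(n + g + δ) = (y*)^((1−α)/α) = 3.23^1 = 3.2300.
Therefore n + g + δ = s / 3.2300 = 0.32 / 3.2300 = 0.0991, so δ = 0.0991 − 0.045 = 0.0541.

δ ≈ 0.054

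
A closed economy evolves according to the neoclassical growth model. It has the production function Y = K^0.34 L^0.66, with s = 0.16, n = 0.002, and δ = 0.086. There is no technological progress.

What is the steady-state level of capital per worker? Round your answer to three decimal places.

k* = 2.474

Steady state requires s·f(k) = (n + δ)·k, i.e. s·k^α = (n + δ)·k.
Rearranging, k^(1−α) = s / (n + δ).
k^0.66 = 0.16 / (0.002 + 0.086) = 0.16 / 0.088 = 1.8182
k* = 1.8182^(1/0.66) ≈ 2.4740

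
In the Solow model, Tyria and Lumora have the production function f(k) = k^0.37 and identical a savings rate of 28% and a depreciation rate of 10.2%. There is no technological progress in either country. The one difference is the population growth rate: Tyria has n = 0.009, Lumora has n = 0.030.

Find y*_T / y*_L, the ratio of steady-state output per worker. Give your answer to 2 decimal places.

y*_T / y*_L ≈ 1.11

Steady-state y* = [s/(n + δ)]^(α/(1−α)), so the ratio is [ (s_T/(n + δ)_T) / (s_L/(n + δ)_L) ]^0.5873.
s_T/(n + δ)_T = 0.28/0.111 = 2.5225; s_L/(n + δ)_L = 0.28/0.132 = 2.1212.
Ratio = (2.5225/2.1212)^0.5873 = 1.1892^0.5873 ≈ 1.1071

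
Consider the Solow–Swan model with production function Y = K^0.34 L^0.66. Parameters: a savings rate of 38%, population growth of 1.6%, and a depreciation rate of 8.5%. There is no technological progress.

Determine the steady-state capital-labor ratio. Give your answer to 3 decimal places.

k* = 7.446

Steady state requires s·f(k) = (n + δ)·k, i.e. s·k^α = (n + δ)·k.
Rearranging, k^(1−α) = s / (n + δ).
k^0.66 = 0.38 / (0.016 + 0.085) = 0.38 / 0.101 = 3.7624
k* = 3.7624^(1/0.66) ≈ 7.4459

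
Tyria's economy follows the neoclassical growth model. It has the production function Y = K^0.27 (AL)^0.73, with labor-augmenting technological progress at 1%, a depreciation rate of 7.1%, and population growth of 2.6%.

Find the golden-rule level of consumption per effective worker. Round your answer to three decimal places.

c_gold ≈ 1.028

At the golden rule, f'(k) = n + g + δ, so α·k^(α−1) = n + g + δ and k_gold = (α/(n + g + δ))^(1/(1−α)).
k_gold = (0.27/0.107)^(1/0.73) = 2.5234^1.3699 ≈ 3.5537
c_gold = f(k_gold) − (n + g + δ)·k_gold = 1.4083 − 0.107×3.5537 ≈ 1.0281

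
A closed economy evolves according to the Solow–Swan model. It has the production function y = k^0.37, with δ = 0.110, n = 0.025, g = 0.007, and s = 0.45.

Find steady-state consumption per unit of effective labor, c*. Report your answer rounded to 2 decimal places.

c* = 1.08

At the steady state, Δk = 0, so s·k^α = (n + g + δ)·k.
Dividing both sides by k: k^(1−α) = s / (n + g + δ).
k^0.63 = 0.45 / (0.025 + 0.007 + 0.110) = 0.45 / 0.142 = 3.1690
k* = 3.1690^(1/0.63) ≈ 6.2390
y* = (k*)^α = 6.2390^0.37 ≈ 1.9688
c* = (1 − s)·y* = (1 − 0.45) × 1.9688 ≈ 1.0828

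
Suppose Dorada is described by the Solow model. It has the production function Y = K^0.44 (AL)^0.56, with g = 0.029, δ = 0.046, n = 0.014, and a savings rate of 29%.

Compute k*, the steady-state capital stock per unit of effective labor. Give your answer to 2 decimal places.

k* ≈ 8.24

Steady state requires s·f(k) = (n + g + δ)·k, i.e. s·k^α = (n + g + δ)·k.
Dividing both sides by k: k^(1−α) = s / (n + g + δ).
k^0.56 = 0.29 / (0.014 + 0.029 + 0.046) = 0.29 / 0.089 = 3.2584
k* = 3.2584^(1/0.56) ≈ 8.2429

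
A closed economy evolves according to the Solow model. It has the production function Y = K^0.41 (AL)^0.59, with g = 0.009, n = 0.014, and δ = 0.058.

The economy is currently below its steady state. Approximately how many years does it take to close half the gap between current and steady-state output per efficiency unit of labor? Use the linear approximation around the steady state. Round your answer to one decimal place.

Near the steady state the convergence rate is λ = (1 − α)(n + g + δ).
λ = (1 − 0.41) × 0.081 = 0.59 × 0.081 = 0.04779
Half-life = ln 2 / λ = 0.6931 / 0.04779 ≈ 14.50 years

t_½ ≈ 14.5 years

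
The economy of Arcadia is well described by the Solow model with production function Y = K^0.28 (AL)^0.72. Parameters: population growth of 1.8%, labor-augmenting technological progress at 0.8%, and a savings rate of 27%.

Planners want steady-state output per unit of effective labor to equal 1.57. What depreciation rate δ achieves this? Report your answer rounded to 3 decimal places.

At the steady state, Δk = 0, so s·k^α = (n + g + δ)·k.
Since y* = [s/(n + g + δ)]^(α/(1−α)), we have s/(n + g + δ) = (y*)^((1−α)/α) = 1.57^2.5714 = 3.1896.
Therefore n + g + δ = s / 3.1896 = 0.27 / 3.1896 = 0.0847, so δ = 0.0847 − 0.026 = 0.0587.

δ ≈ 0.059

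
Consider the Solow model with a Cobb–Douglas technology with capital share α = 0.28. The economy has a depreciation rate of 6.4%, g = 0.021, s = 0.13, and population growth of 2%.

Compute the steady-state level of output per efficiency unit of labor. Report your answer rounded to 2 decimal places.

y* = 1.09

Steady state requires s·f(k) = (n + g + δ)·k, i.e. s·k^α = (n + g + δ)·k.
Dividing both sides by k: k^(1−α) = s / (n + g + δ).
k^0.72 = 0.13 / (0.020 + 0.021 + 0.064) = 0.13 / 0.105 = 1.2381
k* = 1.2381^(1/0.72) ≈ 1.3453
y* = (k*)^α = 1.3453^0.28 ≈ 1.0866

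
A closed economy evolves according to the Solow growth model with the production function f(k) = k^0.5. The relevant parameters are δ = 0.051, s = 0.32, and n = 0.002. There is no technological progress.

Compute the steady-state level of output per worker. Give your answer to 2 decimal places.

y* ≈ 6.04

Steady state requires s·f(k) = (n + δ)·k, i.e. s·k^α = (n + δ)·k.
Dividing both sides by k: k^(1−α) = s / (n + δ).
k^0.5 = 0.32 / (0.002 + 0.051) = 0.32 / 0.053 = 6.0377
k* = 6.0377^(1/0.5) ≈ 36.4538
y* = (k*)^α = 36.4538^0.5 ≈ 6.0377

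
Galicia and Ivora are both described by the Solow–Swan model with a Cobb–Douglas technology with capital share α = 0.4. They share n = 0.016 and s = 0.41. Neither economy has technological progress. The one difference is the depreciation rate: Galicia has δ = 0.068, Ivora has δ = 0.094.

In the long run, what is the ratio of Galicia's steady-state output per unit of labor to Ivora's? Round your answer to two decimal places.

Steady-state y* = [s/(n + δ)]^(α/(1−α)), so the ratio is [ (s_G/(n + δ)_G) / (s_I/(n + δ)_I) ]^0.6667.
s_G/(n + δ)_G = 0.41/0.084 = 4.8810; s_I/(n + δ)_I = 0.41/0.110 = 3.7273.
Ratio = (4.8810/3.7273)^0.6667 = 1.3095^0.6667 ≈ 1.1969

ratio ≈ 1.20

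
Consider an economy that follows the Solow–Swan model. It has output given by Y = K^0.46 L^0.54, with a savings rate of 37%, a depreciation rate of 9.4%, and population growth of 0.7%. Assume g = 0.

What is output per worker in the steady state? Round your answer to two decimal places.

At the steady state, Δk = 0, so s·k^α = (n + δ)·k.
Rearranging, k^(1−α) = s / (n + δ).
k^0.54 = 0.37 / (0.007 + 0.094) = 0.37 / 0.101 = 3.6634
k* = 3.6634^(1/0.54) ≈ 11.0721
y* = (k*)^α = 11.0721^0.46 ≈ 3.0224

y* ≈ 3.02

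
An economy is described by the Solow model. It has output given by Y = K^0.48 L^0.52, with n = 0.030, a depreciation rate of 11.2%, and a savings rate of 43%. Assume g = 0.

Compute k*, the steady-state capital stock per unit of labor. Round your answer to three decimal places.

In steady state, investment equals break-even investment: s·k^α = (n + δ)·k.
Rearranging, k^(1−α) = s / (n + δ).
k^0.52 = 0.43 / (0.030 + 0.112) = 0.43 / 0.142 = 3.0282
k* = 3.0282^(1/0.52) ≈ 8.4208

k* = 8.421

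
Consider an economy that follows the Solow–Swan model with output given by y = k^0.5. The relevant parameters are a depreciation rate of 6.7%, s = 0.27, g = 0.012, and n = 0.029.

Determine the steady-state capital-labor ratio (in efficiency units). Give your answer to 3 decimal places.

In steady state, investment equals break-even investment: s·k^α = (n + g + δ)·k.
Rearranging, k^(1−α) = s / (n + g + δ).
k^0.5 = 0.27 / (0.029 + 0.012 + 0.067) = 0.27 / 0.108 = 2.5000
k* = 2.5000^(1/0.5) ≈ 6.2500

k* ≈ 6.250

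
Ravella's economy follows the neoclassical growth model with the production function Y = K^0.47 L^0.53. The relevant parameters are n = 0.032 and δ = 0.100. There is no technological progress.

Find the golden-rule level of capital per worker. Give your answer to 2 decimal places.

The golden rule sets f'(k) = n + δ, i.e. α·k^(α−1) = n + δ.
So k^(1−α) = α / (n + δ) = 0.47 / 0.132 = 3.5606.
k_gold = 3.5606^(1/0.53) ≈ 10.9802

k_gold ≈ 10.98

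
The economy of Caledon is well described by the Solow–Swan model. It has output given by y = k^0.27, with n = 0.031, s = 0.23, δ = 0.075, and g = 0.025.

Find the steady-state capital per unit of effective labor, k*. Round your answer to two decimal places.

In steady state, investment equals break-even investment: s·k^α = (n + g + δ)·k.
Dividing both sides by k: k^(1−α) = s / (n + g + δ).
k^0.73 = 0.23 / (0.031 + 0.025 + 0.075) = 0.23 / 0.131 = 1.7557
k* = 1.7557^(1/0.73) ≈ 2.1620

k* = 2.16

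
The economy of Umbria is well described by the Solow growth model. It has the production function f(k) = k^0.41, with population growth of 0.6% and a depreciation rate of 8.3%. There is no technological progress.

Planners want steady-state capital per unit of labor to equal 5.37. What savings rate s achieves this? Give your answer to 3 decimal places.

Steady state requires s·f(k) = (n + δ)·k, i.e. s·k^α = (n + δ)·k.
So s / (n + δ) = (k*)^(1−α) = 5.37^0.59 = 2.6958.
Therefore s = 2.6958 × (n + δ) = 2.6958 × 0.089 = 0.2399.

s ≈ 0.240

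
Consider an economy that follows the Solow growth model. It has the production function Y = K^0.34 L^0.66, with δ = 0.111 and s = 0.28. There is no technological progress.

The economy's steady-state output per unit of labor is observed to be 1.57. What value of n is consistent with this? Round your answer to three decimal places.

Steady state requires s·f(k) = (n + δ)·k, i.e. s·k^α = (n + δ)·k.
Since y* = [s/(n + δ)]^(α/(1−α)), we have s/(n + δ) = (y*)^((1−α)/α) = 1.57^1.9412 = 2.4004.
Therefore n + δ = s / 2.4004 = 0.28 / 2.4004 = 0.1166, so n = 0.1166 − 0.111 = 0.0056.

n ≈ 0.006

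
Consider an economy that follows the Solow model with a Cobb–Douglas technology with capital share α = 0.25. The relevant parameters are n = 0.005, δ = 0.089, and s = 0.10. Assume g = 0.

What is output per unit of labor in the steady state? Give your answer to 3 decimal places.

At the steady state, Δk = 0, so s·k^α = (n + δ)·k.
Rearranging, k^(1−α) = s / (n + δ).
k^0.75 = 0.10 / (0.005 + 0.089) = 0.10 / 0.094 = 1.0638
k* = 1.0638^(1/0.75) ≈ 1.0860
y* = (k*)^α = 1.0860^0.25 ≈ 1.0208

y* ≈ 1.021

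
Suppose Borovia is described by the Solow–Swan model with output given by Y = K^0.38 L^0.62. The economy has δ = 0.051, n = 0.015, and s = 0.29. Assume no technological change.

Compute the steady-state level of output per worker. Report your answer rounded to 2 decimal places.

y* ≈ 2.48

Steady state requires s·f(k) = (n + δ)·k, i.e. s·k^α = (n + δ)·k.
Dividing both sides by k: k^(1−α) = s / (n + δ).
k^0.62 = 0.29 / (0.015 + 0.051) = 0.29 / 0.066 = 4.3939
k* = 4.3939^(1/0.62) ≈ 10.8857
y* = (k*)^α = 10.8857^0.38 ≈ 2.4775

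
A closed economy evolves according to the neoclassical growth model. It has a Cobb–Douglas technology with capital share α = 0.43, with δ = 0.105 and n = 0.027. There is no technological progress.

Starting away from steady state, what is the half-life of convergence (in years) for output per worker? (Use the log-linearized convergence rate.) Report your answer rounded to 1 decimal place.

Near the steady state the convergence rate is λ = (1 − α)(n + δ).
λ = (1 − 0.43) × 0.132 = 0.57 × 0.132 = 0.07524
Half-life = ln 2 / λ = 0.6931 / 0.07524 ≈ 9.21 years

about 9.2 years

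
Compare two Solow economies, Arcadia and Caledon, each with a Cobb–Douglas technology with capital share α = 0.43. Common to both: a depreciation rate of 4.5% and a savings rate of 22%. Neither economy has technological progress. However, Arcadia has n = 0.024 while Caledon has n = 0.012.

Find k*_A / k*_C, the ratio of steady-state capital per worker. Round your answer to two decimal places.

ratio ≈ 0.72

Steady-state k* = [s/(n + δ)]^(1/(1−α)), so the ratio is [ (s_A/(n + δ)_A) / (s_C/(n + δ)_C) ]^1.7544.
s_A/(n + δ)_A = 0.22/0.069 = 3.1884; s_C/(n + δ)_C = 0.22/0.057 = 3.8596.
Ratio = (3.1884/3.8596)^1.7544 = 0.8261^1.7544 ≈ 0.7152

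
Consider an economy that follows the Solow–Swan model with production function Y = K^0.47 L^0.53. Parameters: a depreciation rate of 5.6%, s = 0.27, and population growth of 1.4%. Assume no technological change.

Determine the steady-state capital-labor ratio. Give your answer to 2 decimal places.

k* = 12.77

At the steady state, Δk = 0, so s·k^α = (n + δ)·k.
Dividing both sides by k: k^(1−α) = s / (n + δ).
k^0.53 = 0.27 / (0.014 + 0.056) = 0.27 / 0.070 = 3.8571
k* = 3.8571^(1/0.53) ≈ 12.7689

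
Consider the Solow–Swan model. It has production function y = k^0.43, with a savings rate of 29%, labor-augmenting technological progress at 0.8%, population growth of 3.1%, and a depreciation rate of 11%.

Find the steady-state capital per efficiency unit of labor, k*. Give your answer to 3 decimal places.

k* ≈ 3.217

At the steady state, Δk = 0, so s·k^α = (n + g + δ)·k.
Dividing both sides by k: k^(1−α) = s / (n + g + δ).
k^0.57 = 0.29 / (0.031 + 0.008 + 0.110) = 0.29 / 0.149 = 1.9463
k* = 1.9463^(1/0.57) ≈ 3.2165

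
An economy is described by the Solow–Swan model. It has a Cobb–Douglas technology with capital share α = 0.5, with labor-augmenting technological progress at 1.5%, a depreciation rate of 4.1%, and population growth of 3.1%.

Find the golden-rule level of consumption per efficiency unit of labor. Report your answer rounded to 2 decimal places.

c_gold ≈ 2.87

At the golden rule, f'(k) = n + g + δ, so α·k^(α−1) = n + g + δ and k_gold = (α/(n + g + δ))^(1/(1−α)).
k_gold = (0.5/0.087)^(1/0.5) = 5.7471^2 ≈ 33.0292
c_gold = f(k_gold) − (n + g + δ)·k_gold = 5.7471 − 0.087×33.0292 ≈ 2.8736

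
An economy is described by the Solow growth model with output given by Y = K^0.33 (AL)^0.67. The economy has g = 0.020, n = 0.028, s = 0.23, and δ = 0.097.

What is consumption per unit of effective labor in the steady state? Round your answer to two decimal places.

At the steady state, Δk = 0, so s·k^α = (n + g + δ)·k.
Dividing both sides by k: k^(1−α) = s / (n + g + δ).
k^0.67 = 0.23 / (0.028 + 0.020 + 0.097) = 0.23 / 0.145 = 1.5862
k* = 1.5862^(1/0.67) ≈ 1.9909
y* = (k*)^α = 1.9909^0.33 ≈ 1.2551
c* = (1 − s)·y* = (1 − 0.23) × 1.2551 ≈ 0.9664

c* = 0.97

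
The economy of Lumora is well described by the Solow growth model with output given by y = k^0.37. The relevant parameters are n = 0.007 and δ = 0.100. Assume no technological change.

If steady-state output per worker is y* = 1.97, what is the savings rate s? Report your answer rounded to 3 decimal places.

At the steady state, Δk = 0, so s·k^α = (n + δ)·k.
Since y* = [s/(n + δ)]^(α/(1−α)), we have s/(n + δ) = (y*)^((1−α)/α) = 1.97^1.7027 = 3.1724.
Therefore s = 3.1724 × (n + δ) = 3.1724 × 0.107 = 0.3394.

s ≈ 0.339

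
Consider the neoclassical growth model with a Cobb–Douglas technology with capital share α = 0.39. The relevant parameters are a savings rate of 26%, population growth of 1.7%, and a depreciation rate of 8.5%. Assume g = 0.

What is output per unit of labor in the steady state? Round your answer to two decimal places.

In steady state, investment equals break-even investment: s·k^α = (n + δ)·k.
Dividing both sides by k: k^(1−α) = s / (n + δ).
k^0.61 = 0.26 / (0.017 + 0.085) = 0.26 / 0.102 = 2.5490
k* = 2.5490^(1/0.61) ≈ 4.6364
y* = (k*)^α = 4.6364^0.39 ≈ 1.8189

y* ≈ 1.82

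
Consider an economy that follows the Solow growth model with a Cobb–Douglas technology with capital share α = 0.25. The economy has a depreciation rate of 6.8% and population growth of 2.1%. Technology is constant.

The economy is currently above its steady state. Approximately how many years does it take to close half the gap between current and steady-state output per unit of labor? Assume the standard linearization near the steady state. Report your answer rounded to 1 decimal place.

about 10.4 years

Near the steady state the convergence rate is λ = (1 − α)(n + δ).
λ = (1 − 0.25) × 0.089 = 0.75 × 0.089 = 0.06675
Half-life = ln 2 / λ = 0.6931 / 0.06675 ≈ 10.38 years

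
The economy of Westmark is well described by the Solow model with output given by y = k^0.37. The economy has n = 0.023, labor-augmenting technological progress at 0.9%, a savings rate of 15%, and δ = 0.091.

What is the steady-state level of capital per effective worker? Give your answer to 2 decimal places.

k* = 1.37

In steady state, investment equals break-even investment: s·k^α = (n + g + δ)·k.
Rearranging, k^(1−α) = s / (n + g + δ).
k^0.63 = 0.15 / (0.023 + 0.009 + 0.091) = 0.15 / 0.123 = 1.2195
k* = 1.2195^(1/0.63) ≈ 1.3702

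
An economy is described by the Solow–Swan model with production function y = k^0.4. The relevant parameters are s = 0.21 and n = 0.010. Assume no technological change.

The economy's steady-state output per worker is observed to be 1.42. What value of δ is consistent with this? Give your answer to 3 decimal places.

δ ≈ 0.114

In steady state, investment equals break-even investment: s·k^α = (n + δ)·k.
Since y* = [s/(n + δ)]^(α/(1−α)), we have s/(n + δ) = (y*)^((1−α)/α) = 1.42^1.5 = 1.6921.
Therefore n + δ = s / 1.6921 = 0.21 / 1.6921 = 0.1241, so δ = 0.1241 − 0.010 = 0.1141.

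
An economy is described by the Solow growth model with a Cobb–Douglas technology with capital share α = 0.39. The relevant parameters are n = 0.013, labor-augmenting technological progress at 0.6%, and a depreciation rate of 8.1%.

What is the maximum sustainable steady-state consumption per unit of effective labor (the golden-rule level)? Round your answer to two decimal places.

At the golden rule, f'(k) = n + g + δ, so α·k^(α−1) = n + g + δ and k_gold = (α/(n + g + δ))^(1/(1−α)).
k_gold = (0.39/0.100)^(1/0.61) = 3.9000^1.6393 ≈ 9.3096
c_gold = f(k_gold) − (n + g + δ)·k_gold = 2.3872 − 0.100×9.3096 ≈ 1.4562

c_gold ≈ 1.46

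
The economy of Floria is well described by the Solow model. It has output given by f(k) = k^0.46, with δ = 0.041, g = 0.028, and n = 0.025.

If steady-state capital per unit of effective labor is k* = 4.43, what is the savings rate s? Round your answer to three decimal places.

At the steady state, Δk = 0, so s·k^α = (n + g + δ)·k.
So s / (n + g + δ) = (k*)^(1−α) = 4.43^0.54 = 2.2339.
Therefore s = 2.2339 × (n + g + δ) = 2.2339 × 0.094 = 0.2100.

s ≈ 0.210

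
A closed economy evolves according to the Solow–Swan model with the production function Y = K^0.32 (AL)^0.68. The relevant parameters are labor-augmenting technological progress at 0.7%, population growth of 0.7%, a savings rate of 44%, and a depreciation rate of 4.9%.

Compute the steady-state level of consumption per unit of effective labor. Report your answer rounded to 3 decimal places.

c* = 1.398

At the steady state, Δk = 0, so s·k^α = (n + g + δ)·k.
Dividing both sides by k: k^(1−α) = s / (n + g + δ).
k^0.68 = 0.44 / (0.007 + 0.007 + 0.049) = 0.44 / 0.063 = 6.9841
k* = 6.9841^(1/0.68) ≈ 17.4317
y* = (k*)^α = 17.4317^0.32 ≈ 2.4959
c* = (1 − s)·y* = (1 − 0.44) × 2.4959 ≈ 1.3977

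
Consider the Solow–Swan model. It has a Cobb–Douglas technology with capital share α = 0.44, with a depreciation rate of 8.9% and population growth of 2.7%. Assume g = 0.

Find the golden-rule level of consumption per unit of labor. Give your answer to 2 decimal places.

c_gold ≈ 1.60

At the golden rule, f'(k) = n + δ, so α·k^(α−1) = n + δ and k_gold = (α/(n + δ))^(1/(1−α)).
k_gold = (0.44/0.116)^(1/0.56) = 3.7931^1.7857 ≈ 10.8121
c_gold = f(k_gold) − (n + δ)·k_gold = 2.8505 − 0.116×10.8121 ≈ 1.5963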